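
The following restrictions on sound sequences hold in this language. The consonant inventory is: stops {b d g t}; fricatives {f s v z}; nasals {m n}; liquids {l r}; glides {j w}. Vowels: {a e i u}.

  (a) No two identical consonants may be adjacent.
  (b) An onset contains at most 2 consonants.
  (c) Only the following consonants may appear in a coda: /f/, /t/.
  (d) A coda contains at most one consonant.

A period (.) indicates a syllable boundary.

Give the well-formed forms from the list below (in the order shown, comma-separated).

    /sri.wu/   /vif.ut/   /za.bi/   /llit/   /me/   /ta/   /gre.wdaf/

/sri.wu/ — σ1 onset /sr/ (2C), coda /∅/ ok; σ2 onset /w/, coda /∅/ ok → well-formed
/vif.ut/ — σ1 onset /v/, coda /f/ ok; σ2 onset /∅/, coda /t/ ok → well-formed
/za.bi/ — σ1 onset /z/, coda /∅/ ok; σ2 onset /b/, coda /∅/ ok → well-formed
/llit/ — violates constraint (a): adjacent identical consonants /ll/ → ill-formed
/me/ — σ1 onset /m/, coda /∅/ ok → well-formed
/ta/ — σ1 onset /t/, coda /∅/ ok → well-formed
/gre.wdaf/ — σ1 onset /gr/ (2C), coda /∅/ ok; σ2 onset /wd/ (2C), coda /f/ ok → well-formed

/sri.wu/, /vif.ut/, /za.bi/, /me/, /ta/, /gre.wdaf/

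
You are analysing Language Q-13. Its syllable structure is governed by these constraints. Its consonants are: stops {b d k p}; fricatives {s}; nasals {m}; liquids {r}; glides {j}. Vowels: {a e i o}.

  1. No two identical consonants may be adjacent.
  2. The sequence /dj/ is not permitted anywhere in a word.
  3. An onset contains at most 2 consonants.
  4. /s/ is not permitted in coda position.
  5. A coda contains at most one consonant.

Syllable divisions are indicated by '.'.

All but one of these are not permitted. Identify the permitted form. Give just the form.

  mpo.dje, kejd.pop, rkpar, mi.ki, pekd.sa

mpo.dje — violates constraint 2: contains banned sequence /dj/ → not permitted
kejd.pop — violates constraint 5: syllable 1 coda /jd/ has 2 consonants (> 1) → not permitted
rkpar — violates constraint 3: syllable 1 onset /rkp/ has 3 consonants (> 2) → not permitted
mi.ki — σ1 onset /m/, coda /∅/ ok; σ2 onset /k/, coda /∅/ ok → permitted
pekd.sa — violates constraint 5: syllable 1 coda /kd/ has 2 consonants (> 1) → not permitted

mi.ki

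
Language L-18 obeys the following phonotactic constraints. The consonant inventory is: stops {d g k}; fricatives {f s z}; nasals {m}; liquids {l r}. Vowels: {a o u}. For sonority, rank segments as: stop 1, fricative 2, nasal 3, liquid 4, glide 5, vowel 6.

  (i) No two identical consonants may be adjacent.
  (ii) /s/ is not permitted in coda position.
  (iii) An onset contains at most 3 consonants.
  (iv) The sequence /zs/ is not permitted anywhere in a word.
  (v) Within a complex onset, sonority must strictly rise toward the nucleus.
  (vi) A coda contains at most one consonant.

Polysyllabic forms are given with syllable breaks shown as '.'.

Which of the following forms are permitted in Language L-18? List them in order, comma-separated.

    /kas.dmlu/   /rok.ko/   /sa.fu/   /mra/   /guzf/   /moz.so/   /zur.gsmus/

/kas.dmlu/ — violates constraint (ii): syllable 1 coda contains /s/ → not permitted
/rok.ko/ — violates constraint (i): adjacent identical consonants /kk/ → not permitted
/sa.fu/ — σ1 onset /s/, coda /∅/ ok; σ2 onset /f/, coda /∅/ ok → permitted
/mra/ — σ1 onset /mr/ (3→4 rises), coda /∅/ ok → permitted
/guzf/ — violates constraint (vi): syllable 1 coda /zf/ has 2 consonants (> 1) → not permitted
/moz.so/ — violates constraint (iv): contains banned sequence /zs/ → not permitted
/zur.gsmus/ — violates constraint (ii): syllable 2 coda contains /s/ → not permitted

/sa.fu/, /mra/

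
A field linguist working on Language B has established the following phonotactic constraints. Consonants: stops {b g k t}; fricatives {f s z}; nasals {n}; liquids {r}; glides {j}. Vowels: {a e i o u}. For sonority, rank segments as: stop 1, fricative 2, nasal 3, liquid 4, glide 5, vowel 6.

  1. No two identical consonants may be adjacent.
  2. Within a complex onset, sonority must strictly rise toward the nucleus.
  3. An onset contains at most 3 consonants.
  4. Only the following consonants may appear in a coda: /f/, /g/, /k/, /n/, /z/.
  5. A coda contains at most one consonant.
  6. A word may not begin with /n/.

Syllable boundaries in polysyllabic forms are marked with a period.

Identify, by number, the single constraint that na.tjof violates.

na.tjof: word begins with /n/.
This is a violation of constraint 6: "A word may not begin with /n/."
The remaining constraints (1, 2, 3, 4, 5) are satisfied.

6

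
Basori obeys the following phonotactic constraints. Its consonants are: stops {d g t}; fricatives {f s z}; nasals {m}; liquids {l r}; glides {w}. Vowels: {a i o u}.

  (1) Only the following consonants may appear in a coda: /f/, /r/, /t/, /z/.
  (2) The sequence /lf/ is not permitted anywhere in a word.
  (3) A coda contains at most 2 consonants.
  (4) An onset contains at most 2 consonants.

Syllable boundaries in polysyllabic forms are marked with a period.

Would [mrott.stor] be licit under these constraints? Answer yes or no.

yes

[mrott.stor] — σ1 onset /mr/ (2C), coda /tt/ (2C) ok; σ2 onset /st/ (2C), coda /r/ ok → licit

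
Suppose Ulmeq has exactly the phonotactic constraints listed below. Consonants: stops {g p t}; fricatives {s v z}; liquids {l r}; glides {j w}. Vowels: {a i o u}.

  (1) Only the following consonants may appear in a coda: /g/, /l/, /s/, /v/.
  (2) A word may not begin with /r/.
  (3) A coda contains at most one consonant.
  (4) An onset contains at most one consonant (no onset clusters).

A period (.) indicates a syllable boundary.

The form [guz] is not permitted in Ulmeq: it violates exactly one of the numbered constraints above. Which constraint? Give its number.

1

[guz]: syllable 1 coda contains /z/, which is not a licensed coda consonant.
This is a violation of constraint 1: "Only the following consonants may appear in a coda: /g/, /l/, /s/, /v/."
The remaining constraints (2, 3, 4) are satisfied.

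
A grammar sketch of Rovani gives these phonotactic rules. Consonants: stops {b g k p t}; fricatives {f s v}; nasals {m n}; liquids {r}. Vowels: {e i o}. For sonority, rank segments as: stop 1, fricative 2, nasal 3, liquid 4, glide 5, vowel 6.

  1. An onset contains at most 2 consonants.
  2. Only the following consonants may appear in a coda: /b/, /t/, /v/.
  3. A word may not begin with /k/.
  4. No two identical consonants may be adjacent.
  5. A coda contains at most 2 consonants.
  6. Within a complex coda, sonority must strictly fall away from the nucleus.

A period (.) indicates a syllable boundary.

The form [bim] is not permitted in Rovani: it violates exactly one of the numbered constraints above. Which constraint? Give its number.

[bim]: syllable 1 coda contains /m/, which is not a licensed coda consonant.
This is a violation of constraint 2: "Only the following consonants may appear in a coda: /b/, /t/, /v/."
The remaining constraints (1, 3, 4, 5, 6) are satisfied.

2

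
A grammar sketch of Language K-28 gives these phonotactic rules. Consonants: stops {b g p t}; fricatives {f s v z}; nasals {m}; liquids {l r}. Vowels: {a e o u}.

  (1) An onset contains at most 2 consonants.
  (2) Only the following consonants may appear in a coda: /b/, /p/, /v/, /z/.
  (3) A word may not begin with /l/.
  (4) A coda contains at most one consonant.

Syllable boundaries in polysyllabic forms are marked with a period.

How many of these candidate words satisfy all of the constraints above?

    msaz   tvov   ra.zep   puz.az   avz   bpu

5

msaz — σ1 onset /ms/ (2C), coda /z/ ok → licit
tvov — σ1 onset /tv/ (2C), coda /v/ ok → licit
ra.zep — σ1 onset /r/, coda /∅/ ok; σ2 onset /z/, coda /p/ ok → licit
puz.az — σ1 onset /p/, coda /z/ ok; σ2 onset /∅/, coda /z/ ok → licit
avz — violates constraint 4: syllable 1 coda /vz/ has 2 consonants (> 1) → illicit
bpu — σ1 onset /bp/ (2C), coda /∅/ ok → licit
Licit: msaz, tvov, ra.zep, puz.az, bpu → 5.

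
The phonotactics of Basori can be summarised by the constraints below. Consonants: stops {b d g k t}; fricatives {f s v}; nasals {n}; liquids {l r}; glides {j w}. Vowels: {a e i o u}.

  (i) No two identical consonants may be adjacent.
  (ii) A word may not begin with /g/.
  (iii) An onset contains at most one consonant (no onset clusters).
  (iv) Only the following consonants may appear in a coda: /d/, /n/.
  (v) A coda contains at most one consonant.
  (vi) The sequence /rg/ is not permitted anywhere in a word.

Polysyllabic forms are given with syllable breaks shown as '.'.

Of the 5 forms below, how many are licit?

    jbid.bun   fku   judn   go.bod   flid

jbid.bun — violates constraint (iii): syllable 1 onset /jb/ has 2 consonants (> 1) → illicit
fku — violates constraint (iii): syllable 1 onset /fk/ has 2 consonants (> 1) → illicit
judn — violates constraint (v): syllable 1 coda /dn/ has 2 consonants (> 1) → illicit
go.bod — violates constraint (ii): word begins with /g/ → illicit
flid — violates constraint (iii): syllable 1 onset /fl/ has 2 consonants (> 1) → illicit
No form is licit → 0.

0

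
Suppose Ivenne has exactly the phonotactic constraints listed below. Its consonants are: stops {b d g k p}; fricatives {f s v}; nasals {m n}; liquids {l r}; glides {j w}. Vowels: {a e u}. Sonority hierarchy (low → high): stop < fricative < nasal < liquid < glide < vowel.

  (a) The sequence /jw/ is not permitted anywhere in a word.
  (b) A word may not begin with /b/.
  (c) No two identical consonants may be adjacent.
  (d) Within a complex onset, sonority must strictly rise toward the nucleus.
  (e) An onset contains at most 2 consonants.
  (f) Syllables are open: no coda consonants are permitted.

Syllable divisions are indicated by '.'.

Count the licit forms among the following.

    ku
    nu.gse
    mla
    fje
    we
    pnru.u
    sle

ku — σ1 onset /k/, coda /∅/ ok → licit
nu.gse — σ1 onset /n/, coda /∅/ ok; σ2 onset /gs/ (1→2 rises), coda /∅/ ok → licit
mla — σ1 onset /ml/ (3→4 rises), coda /∅/ ok → licit
fje — σ1 onset /fj/ (2→5 rises), coda /∅/ ok → licit
we — σ1 onset /w/, coda /∅/ ok → licit
pnru.u — violates constraint (e): syllable 1 onset /pnr/ has 3 consonants (> 2) → illicit
sle — σ1 onset /sl/ (2→4 rises), coda /∅/ ok → licit
Licit: ku, nu.gse, mla, fje, we, sle → 6.

6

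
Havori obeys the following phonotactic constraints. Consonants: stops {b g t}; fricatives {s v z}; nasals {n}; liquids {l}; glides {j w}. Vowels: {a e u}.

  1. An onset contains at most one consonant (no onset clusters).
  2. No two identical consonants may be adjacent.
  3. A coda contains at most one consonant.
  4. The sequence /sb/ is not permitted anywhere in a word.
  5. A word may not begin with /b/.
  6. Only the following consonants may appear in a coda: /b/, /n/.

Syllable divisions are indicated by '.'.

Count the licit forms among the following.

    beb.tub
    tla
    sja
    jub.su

beb.tub — violates constraint 5: word begins with /b/ → illicit
tla — violates constraint 1: syllable 1 onset /tl/ has 2 consonants (> 1) → illicit
sja — violates constraint 1: syllable 1 onset /sj/ has 2 consonants (> 1) → illicit
jub.su — σ1 onset /j/, coda /b/ ok; σ2 onset /s/, coda /∅/ ok → licit
Licit: jub.su → 1.

1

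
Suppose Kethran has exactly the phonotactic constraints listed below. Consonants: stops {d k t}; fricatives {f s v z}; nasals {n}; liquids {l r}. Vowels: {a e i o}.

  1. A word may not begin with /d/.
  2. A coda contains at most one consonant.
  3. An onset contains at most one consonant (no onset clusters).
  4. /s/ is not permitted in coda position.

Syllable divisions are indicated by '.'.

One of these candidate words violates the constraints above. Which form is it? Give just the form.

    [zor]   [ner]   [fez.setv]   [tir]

[zor] — σ1 onset /z/, coda /r/ ok → permitted
[ner] — σ1 onset /n/, coda /r/ ok → permitted
[fez.setv] — violates constraint 2: syllable 2 coda /tv/ has 2 consonants (> 1) → not permitted
[tir] — σ1 onset /t/, coda /r/ ok → permitted

[fez.setv]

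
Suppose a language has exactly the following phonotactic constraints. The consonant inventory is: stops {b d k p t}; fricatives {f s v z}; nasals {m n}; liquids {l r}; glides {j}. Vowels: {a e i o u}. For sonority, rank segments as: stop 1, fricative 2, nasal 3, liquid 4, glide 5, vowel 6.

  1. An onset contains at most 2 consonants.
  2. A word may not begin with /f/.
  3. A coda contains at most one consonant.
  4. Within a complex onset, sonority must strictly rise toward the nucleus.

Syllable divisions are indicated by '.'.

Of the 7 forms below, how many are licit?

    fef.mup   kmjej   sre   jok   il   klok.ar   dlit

fef.mup — violates constraint 2: word begins with /f/ → illicit
kmjej — violates constraint 1: syllable 1 onset /kmj/ has 3 consonants (> 2) → illicit
sre — σ1 onset /sr/ (2→4 rises), coda /∅/ ok → licit
jok — σ1 onset /j/, coda /k/ ok → licit
il — σ1 onset /∅/, coda /l/ ok → licit
klok.ar — σ1 onset /kl/ (1→4 rises), coda /k/ ok; σ2 onset /∅/, coda /r/ ok → licit
dlit — σ1 onset /dl/ (1→4 rises), coda /t/ ok → licit
Licit: sre, jok, il, klok.ar, dlit → 5.

5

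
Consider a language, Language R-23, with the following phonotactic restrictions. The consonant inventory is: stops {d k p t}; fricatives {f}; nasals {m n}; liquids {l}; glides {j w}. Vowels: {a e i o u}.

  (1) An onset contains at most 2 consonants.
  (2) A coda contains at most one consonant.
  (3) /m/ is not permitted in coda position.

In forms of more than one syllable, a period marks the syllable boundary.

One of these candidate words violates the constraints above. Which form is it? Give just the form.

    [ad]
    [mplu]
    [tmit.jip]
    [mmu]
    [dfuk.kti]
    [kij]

[mplu]

[ad] — σ1 onset /∅/, coda /d/ ok → permitted
[mplu] — violates constraint 1: syllable 1 onset /mpl/ has 3 consonants (> 2) → not permitted
[tmit.jip] — σ1 onset /tm/ (2C), coda /t/ ok; σ2 onset /j/, coda /p/ ok → permitted
[mmu] — σ1 onset /mm/ (2C), coda /∅/ ok → permitted
[dfuk.kti] — σ1 onset /df/ (2C), coda /k/ ok; σ2 onset /kt/ (2C), coda /∅/ ok → permitted
[kij] — σ1 onset /k/, coda /j/ ok → permitted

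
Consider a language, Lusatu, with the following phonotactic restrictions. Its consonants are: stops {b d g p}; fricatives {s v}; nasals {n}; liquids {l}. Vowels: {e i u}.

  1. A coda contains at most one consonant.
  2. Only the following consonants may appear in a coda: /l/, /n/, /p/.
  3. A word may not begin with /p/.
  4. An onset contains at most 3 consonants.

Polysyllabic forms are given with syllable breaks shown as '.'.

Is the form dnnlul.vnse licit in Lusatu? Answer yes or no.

dnnlul.vnse — violates constraint 4: syllable 1 onset /dnnl/ has 4 consonants (> 3) → illicit

no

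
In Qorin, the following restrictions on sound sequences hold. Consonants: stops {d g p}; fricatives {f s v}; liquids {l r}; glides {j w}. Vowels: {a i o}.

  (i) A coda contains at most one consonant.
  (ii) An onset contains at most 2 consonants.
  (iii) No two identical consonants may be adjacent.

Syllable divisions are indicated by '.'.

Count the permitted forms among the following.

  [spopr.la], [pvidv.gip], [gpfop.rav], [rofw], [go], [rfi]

2

[spopr.la] — violates constraint (i): syllable 1 coda /pr/ has 2 consonants (> 1) → not permitted
[pvidv.gip] — violates constraint (i): syllable 1 coda /dv/ has 2 consonants (> 1) → not permitted
[gpfop.rav] — violates constraint (ii): syllable 1 onset /gpf/ has 3 consonants (> 2) → not permitted
[rofw] — violates constraint (i): syllable 1 coda /fw/ has 2 consonants (> 1) → not permitted
[go] — σ1 onset /g/, coda /∅/ ok → permitted
[rfi] — σ1 onset /rf/ (2C), coda /∅/ ok → permitted
Permitted: [go], [rfi] → 2.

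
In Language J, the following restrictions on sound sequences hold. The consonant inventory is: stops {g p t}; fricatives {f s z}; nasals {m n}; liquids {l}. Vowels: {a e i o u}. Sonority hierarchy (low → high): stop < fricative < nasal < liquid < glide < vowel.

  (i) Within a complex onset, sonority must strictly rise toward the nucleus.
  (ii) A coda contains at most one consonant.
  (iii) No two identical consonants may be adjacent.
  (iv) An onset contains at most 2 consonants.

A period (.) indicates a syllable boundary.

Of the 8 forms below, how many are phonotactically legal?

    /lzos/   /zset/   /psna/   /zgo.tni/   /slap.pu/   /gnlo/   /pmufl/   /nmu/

/lzos/ — violates constraint (i): syllable 1 onset /lz/: /l/ (liquid, 4) → /z/ (fricative, 2) does not rise → phonotactically illegal
/zset/ — violates constraint (i): syllable 1 onset /zs/: /z/ (fricative, 2) → /s/ (fricative, 2) does not rise → phonotactically illegal
/psna/ — violates constraint (iv): syllable 1 onset /psn/ has 3 consonants (> 2) → phonotactically illegal
/zgo.tni/ — violates constraint (i): syllable 1 onset /zg/: /z/ (fricative, 2) → /g/ (stop, 1) does not rise → phonotactically illegal
/slap.pu/ — violates constraint (iii): adjacent identical consonants /pp/ → phonotactically illegal
/gnlo/ — violates constraint (iv): syllable 1 onset /gnl/ has 3 consonants (> 2) → phonotactically illegal
/pmufl/ — violates constraint (ii): syllable 1 coda /fl/ has 2 consonants (> 1) → phonotactically illegal
/nmu/ — violates constraint (i): syllable 1 onset /nm/: /n/ (nasal, 3) → /m/ (nasal, 3) does not rise → phonotactically illegal
No form is phonotactically legal → 0.

0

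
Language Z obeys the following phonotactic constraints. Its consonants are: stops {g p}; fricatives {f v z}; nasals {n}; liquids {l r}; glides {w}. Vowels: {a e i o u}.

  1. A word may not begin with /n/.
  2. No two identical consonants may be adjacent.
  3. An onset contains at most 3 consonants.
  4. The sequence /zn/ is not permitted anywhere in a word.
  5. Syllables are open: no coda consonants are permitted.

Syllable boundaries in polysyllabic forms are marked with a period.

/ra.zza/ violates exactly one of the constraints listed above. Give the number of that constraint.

2

/ra.zza/: adjacent identical consonants /zz/.
This is a violation of constraint 2: "No two identical consonants may be adjacent."
The remaining constraints (1, 3, 4, 5) are satisfied.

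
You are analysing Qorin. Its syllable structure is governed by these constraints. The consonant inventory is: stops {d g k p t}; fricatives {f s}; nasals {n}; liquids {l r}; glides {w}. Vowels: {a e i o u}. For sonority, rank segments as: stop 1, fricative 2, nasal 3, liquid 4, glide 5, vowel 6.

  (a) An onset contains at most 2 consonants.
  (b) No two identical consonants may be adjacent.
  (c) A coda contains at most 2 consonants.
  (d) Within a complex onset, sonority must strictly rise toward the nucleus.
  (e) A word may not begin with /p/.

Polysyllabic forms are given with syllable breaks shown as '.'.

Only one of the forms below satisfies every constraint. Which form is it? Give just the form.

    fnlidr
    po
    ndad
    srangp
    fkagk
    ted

fnlidr — violates constraint (a): syllable 1 onset /fnl/ has 3 consonants (> 2) → ill-formed
po — violates constraint (e): word begins with /p/ → ill-formed
ndad — violates constraint (d): syllable 1 onset /nd/: /n/ (nasal, 3) → /d/ (stop, 1) does not rise → ill-formed
srangp — violates constraint (c): syllable 1 coda /ngp/ has 3 consonants (> 2) → ill-formed
fkagk — violates constraint (d): syllable 1 onset /fk/: /f/ (fricative, 2) → /k/ (stop, 1) does not rise → ill-formed
ted — σ1 onset /t/, coda /d/ ok → well-formed

ted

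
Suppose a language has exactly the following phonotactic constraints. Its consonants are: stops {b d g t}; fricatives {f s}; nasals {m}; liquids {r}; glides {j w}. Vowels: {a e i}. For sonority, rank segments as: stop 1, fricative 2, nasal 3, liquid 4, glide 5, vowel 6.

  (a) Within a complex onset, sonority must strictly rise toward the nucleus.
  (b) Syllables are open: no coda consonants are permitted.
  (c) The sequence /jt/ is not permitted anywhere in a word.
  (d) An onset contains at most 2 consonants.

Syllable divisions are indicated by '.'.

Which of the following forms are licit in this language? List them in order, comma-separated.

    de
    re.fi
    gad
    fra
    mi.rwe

de — σ1 onset /d/, coda /∅/ ok → licit
re.fi — σ1 onset /r/, coda /∅/ ok; σ2 onset /f/, coda /∅/ ok → licit
gad — violates constraint (b): syllable 1 coda /d/ has 1 consonant (> 0) → illicit
fra — σ1 onset /fr/ (2→4 rises), coda /∅/ ok → licit
mi.rwe — σ1 onset /m/, coda /∅/ ok; σ2 onset /rw/ (4→5 rises), coda /∅/ ok → licit

de, re.fi, fra, mi.rwe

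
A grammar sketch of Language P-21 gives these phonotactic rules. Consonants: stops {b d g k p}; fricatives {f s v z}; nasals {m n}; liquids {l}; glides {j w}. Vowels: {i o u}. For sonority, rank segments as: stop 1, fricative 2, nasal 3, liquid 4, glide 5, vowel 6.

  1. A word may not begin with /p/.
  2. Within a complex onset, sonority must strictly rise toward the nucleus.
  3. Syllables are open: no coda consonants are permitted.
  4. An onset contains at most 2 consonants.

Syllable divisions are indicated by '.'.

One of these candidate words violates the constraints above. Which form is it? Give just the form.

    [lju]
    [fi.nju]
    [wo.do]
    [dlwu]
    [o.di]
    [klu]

[dlwu]

[lju] — σ1 onset /lj/ (4→5 rises), coda /∅/ ok → phonotactically legal
[fi.nju] — σ1 onset /f/, coda /∅/ ok; σ2 onset /nj/ (3→5 rises), coda /∅/ ok → phonotactically legal
[wo.do] — σ1 onset /w/, coda /∅/ ok; σ2 onset /d/, coda /∅/ ok → phonotactically legal
[dlwu] — violates constraint 4: syllable 1 onset /dlw/ has 3 consonants (> 2) → phonotactically illegal
[o.di] — σ1 onset /∅/, coda /∅/ ok; σ2 onset /d/, coda /∅/ ok → phonotactically legal
[klu] — σ1 onset /kl/ (1→4 rises), coda /∅/ ok → phonotactically legal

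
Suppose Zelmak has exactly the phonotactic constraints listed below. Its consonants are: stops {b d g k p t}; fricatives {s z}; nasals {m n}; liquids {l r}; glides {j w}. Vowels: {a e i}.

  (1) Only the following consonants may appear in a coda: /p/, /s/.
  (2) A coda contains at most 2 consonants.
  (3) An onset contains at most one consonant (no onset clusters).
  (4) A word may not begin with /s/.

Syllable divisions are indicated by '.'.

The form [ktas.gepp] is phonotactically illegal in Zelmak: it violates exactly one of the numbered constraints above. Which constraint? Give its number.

[ktas.gepp]: syllable 1 onset /kt/ has 2 consonants (> 1).
This is a violation of constraint 3: "An onset contains at most one consonant (no onset clusters)."
The remaining constraints (1, 2, 4) are satisfied.

3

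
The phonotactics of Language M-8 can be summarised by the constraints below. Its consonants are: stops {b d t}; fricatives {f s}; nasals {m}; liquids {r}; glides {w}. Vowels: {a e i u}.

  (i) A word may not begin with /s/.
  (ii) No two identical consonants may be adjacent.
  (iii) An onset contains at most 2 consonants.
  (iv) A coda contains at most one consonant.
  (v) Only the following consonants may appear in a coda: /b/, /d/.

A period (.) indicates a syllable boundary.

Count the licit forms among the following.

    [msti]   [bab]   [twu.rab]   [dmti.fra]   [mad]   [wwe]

3

[msti] — violates constraint (iii): syllable 1 onset /mst/ has 3 consonants (> 2) → illicit
[bab] — σ1 onset /b/, coda /b/ ok → licit
[twu.rab] — σ1 onset /tw/ (2C), coda /∅/ ok; σ2 onset /r/, coda /b/ ok → licit
[dmti.fra] — violates constraint (iii): syllable 1 onset /dmt/ has 3 consonants (> 2) → illicit
[mad] — σ1 onset /m/, coda /d/ ok → licit
[wwe] — violates constraint (ii): adjacent identical consonants /ww/ → illicit
Licit: [bab], [twu.rab], [mad] → 3.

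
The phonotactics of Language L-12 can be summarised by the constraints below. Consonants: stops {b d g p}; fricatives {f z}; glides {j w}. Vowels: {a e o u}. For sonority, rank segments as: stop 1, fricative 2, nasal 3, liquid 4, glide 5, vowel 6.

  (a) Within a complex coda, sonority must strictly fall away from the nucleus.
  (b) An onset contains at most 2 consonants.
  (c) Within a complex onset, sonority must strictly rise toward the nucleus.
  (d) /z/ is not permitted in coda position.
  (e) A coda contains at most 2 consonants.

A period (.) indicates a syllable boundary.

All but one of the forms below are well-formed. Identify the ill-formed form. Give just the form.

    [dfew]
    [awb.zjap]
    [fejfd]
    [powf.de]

[fejfd]

[dfew] — σ1 onset /df/ (1→2 rises), coda /w/ ok → well-formed
[awb.zjap] — σ1 onset /∅/, coda /wb/ (5→1 falls) ok; σ2 onset /zj/ (2→5 rises), coda /p/ ok → well-formed
[fejfd] — violates constraint (e): syllable 1 coda /jfd/ has 3 consonants (> 2) → ill-formed
[powf.de] — σ1 onset /p/, coda /wf/ (5→2 falls) ok; σ2 onset /d/, coda /∅/ ok → well-formed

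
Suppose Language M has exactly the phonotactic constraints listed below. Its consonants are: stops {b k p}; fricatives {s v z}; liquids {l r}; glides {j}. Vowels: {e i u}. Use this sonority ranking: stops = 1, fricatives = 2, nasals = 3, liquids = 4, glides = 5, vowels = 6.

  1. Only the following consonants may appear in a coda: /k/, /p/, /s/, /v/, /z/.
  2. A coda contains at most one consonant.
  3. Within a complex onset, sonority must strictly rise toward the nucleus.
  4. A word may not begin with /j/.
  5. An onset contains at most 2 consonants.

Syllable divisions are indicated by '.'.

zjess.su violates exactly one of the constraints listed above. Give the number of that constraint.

zjess.su: syllable 1 coda /ss/ has 2 consonants (> 1).
This is a violation of constraint 2: "A coda contains at most one consonant."
The remaining constraints (1, 3, 4, 5) are satisfied.

2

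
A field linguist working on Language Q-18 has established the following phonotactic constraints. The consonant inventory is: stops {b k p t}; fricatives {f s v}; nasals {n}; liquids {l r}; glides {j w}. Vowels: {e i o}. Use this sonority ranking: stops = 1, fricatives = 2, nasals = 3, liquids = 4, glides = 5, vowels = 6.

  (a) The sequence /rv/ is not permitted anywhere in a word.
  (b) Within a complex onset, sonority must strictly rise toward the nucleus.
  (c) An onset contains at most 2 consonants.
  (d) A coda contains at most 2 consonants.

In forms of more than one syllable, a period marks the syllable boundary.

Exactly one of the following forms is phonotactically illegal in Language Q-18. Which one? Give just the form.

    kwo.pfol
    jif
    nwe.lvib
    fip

kwo.pfol — σ1 onset /kw/ (1→5 rises), coda /∅/ ok; σ2 onset /pf/ (1→2 rises), coda /l/ ok → phonotactically legal
jif — σ1 onset /j/, coda /f/ ok → phonotactically legal
nwe.lvib — violates constraint (b): syllable 2 onset /lv/: /l/ (liquid, 4) → /v/ (fricative, 2) does not rise → phonotactically illegal
fip — σ1 onset /f/, coda /p/ ok → phonotactically legal

nwe.lvib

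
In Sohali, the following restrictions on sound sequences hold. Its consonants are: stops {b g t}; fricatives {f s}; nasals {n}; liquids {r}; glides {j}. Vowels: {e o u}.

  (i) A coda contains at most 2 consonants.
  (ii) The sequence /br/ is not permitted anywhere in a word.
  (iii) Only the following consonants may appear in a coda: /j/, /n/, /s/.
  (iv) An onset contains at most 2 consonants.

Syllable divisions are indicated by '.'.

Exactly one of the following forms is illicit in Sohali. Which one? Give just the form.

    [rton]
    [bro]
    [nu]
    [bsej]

[bro]

[rton] — σ1 onset /rt/ (2C), coda /n/ ok → licit
[bro] — violates constraint (ii): contains banned sequence /br/ → illicit
[nu] — σ1 onset /n/, coda /∅/ ok → licit
[bsej] — σ1 onset /bs/ (2C), coda /j/ ok → licit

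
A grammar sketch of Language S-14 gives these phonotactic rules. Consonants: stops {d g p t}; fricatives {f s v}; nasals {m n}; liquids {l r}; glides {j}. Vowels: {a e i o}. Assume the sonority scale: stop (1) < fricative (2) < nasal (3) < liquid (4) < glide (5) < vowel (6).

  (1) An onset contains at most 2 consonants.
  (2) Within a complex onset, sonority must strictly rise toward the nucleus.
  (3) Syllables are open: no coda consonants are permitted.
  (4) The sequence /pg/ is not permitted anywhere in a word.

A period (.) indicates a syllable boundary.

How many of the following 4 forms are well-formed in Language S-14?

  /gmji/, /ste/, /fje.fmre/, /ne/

1

/gmji/ — violates constraint 1: syllable 1 onset /gmj/ has 3 consonants (> 2) → ill-formed
/ste/ — violates constraint 2: syllable 1 onset /st/: /s/ (fricative, 2) → /t/ (stop, 1) does not rise → ill-formed
/fje.fmre/ — violates constraint 1: syllable 2 onset /fmr/ has 3 consonants (> 2) → ill-formed
/ne/ — σ1 onset /n/, coda /∅/ ok → well-formed
Well-formed: /ne/ → 1.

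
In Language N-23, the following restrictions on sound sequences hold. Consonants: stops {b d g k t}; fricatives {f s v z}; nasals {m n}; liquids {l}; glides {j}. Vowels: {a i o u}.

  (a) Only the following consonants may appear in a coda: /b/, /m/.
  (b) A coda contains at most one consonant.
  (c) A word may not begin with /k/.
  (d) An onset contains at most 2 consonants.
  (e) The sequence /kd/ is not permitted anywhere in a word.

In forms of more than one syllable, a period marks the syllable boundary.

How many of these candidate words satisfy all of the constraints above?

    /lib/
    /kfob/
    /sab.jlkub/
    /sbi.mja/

/lib/ — σ1 onset /l/, coda /b/ ok → well-formed
/kfob/ — violates constraint (c): word begins with /k/ → ill-formed
/sab.jlkub/ — violates constraint (d): syllable 2 onset /jlk/ has 3 consonants (> 2) → ill-formed
/sbi.mja/ — σ1 onset /sb/ (2C), coda /∅/ ok; σ2 onset /mj/ (2C), coda /∅/ ok → well-formed
Well-formed: /lib/, /sbi.mja/ → 2.

2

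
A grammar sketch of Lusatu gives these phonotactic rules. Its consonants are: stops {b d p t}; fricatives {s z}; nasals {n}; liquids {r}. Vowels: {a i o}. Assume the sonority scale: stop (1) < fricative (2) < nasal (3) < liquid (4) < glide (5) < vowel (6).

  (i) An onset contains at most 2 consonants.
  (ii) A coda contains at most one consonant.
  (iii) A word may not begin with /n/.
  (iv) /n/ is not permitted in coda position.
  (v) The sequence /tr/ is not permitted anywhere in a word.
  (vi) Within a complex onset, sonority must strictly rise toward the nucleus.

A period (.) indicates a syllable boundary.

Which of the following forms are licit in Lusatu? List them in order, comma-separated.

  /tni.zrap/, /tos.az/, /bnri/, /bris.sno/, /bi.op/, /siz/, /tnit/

/tni.zrap/ — σ1 onset /tn/ (1→3 rises), coda /∅/ ok; σ2 onset /zr/ (2→4 rises), coda /p/ ok → licit
/tos.az/ — σ1 onset /t/, coda /s/ ok; σ2 onset /∅/, coda /z/ ok → licit
/bnri/ — violates constraint (i): syllable 1 onset /bnr/ has 3 consonants (> 2) → illicit
/bris.sno/ — σ1 onset /br/ (1→4 rises), coda /s/ ok; σ2 onset /sn/ (2→3 rises), coda /∅/ ok → licit
/bi.op/ — σ1 onset /b/, coda /∅/ ok; σ2 onset /∅/, coda /p/ ok → licit
/siz/ — σ1 onset /s/, coda /z/ ok → licit
/tnit/ — σ1 onset /tn/ (1→3 rises), coda /t/ ok → licit

/tni.zrap/, /tos.az/, /bris.sno/, /bi.op/, /siz/, /tnit/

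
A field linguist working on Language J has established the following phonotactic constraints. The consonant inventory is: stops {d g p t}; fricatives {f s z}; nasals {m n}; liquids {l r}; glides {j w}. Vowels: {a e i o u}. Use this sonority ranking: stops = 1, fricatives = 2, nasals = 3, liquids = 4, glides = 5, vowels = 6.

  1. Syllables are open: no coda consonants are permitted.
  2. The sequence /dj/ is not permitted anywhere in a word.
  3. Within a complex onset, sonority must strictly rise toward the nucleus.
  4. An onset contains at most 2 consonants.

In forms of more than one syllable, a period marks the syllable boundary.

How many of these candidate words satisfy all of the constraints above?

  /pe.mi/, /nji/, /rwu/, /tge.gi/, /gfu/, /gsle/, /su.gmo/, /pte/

5

/pe.mi/ — σ1 onset /p/, coda /∅/ ok; σ2 onset /m/, coda /∅/ ok → phonotactically legal
/nji/ — σ1 onset /nj/ (3→5 rises), coda /∅/ ok → phonotactically legal
/rwu/ — σ1 onset /rw/ (4→5 rises), coda /∅/ ok → phonotactically legal
/tge.gi/ — violates constraint 3: syllable 1 onset /tg/: /t/ (stop, 1) → /g/ (stop, 1) does not rise → phonotactically illegal
/gfu/ — σ1 onset /gf/ (1→2 rises), coda /∅/ ok → phonotactically legal
/gsle/ — violates constraint 4: syllable 1 onset /gsl/ has 3 consonants (> 2) → phonotactically illegal
/su.gmo/ — σ1 onset /s/, coda /∅/ ok; σ2 onset /gm/ (1→3 rises), coda /∅/ ok → phonotactically legal
/pte/ — violates constraint 3: syllable 1 onset /pt/: /p/ (stop, 1) → /t/ (stop, 1) does not rise → phonotactically illegal
Phonotactically legal: /pe.mi/, /nji/, /rwu/, /gfu/, /su.gmo/ → 5.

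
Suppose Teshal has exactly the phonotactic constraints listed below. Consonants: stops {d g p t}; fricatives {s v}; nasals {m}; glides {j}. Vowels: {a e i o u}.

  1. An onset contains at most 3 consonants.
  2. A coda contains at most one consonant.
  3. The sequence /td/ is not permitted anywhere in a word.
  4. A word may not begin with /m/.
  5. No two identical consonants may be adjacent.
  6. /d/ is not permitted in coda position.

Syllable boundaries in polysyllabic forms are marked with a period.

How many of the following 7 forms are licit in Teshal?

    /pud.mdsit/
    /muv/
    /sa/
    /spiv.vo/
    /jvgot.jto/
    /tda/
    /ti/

/pud.mdsit/ — violates constraint 6: syllable 1 coda contains /d/ → illicit
/muv/ — violates constraint 4: word begins with /m/ → illicit
/sa/ — σ1 onset /s/, coda /∅/ ok → licit
/spiv.vo/ — violates constraint 5: adjacent identical consonants /vv/ → illicit
/jvgot.jto/ — σ1 onset /jvg/ (3C), coda /t/ ok; σ2 onset /jt/ (2C), coda /∅/ ok → licit
/tda/ — violates constraint 3: contains banned sequence /td/ → illicit
/ti/ — σ1 onset /t/, coda /∅/ ok → licit
Licit: /sa/, /jvgot.jto/, /ti/ → 3.

3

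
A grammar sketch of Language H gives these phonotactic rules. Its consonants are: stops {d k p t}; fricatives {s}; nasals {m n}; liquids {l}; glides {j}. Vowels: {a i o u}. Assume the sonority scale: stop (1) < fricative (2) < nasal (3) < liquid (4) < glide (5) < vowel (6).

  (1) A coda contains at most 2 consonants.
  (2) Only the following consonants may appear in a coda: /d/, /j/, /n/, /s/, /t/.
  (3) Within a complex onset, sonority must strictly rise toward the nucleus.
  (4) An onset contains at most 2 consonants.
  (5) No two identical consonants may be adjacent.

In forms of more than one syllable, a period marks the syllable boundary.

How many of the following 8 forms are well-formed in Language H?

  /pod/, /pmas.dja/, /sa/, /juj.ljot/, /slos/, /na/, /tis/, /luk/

/pod/ — σ1 onset /p/, coda /d/ ok → well-formed
/pmas.dja/ — σ1 onset /pm/ (1→3 rises), coda /s/ ok; σ2 onset /dj/ (1→5 rises), coda /∅/ ok → well-formed
/sa/ — σ1 onset /s/, coda /∅/ ok → well-formed
/juj.ljot/ — σ1 onset /j/, coda /j/ ok; σ2 onset /lj/ (4→5 rises), coda /t/ ok → well-formed
/slos/ — σ1 onset /sl/ (2→4 rises), coda /s/ ok → well-formed
/na/ — σ1 onset /n/, coda /∅/ ok → well-formed
/tis/ — σ1 onset /t/, coda /s/ ok → well-formed
/luk/ — violates constraint 2: syllable 1 coda contains /k/, which is not a licensed coda consonant → ill-formed
Well-formed: /pod/, /pmas.dja/, /sa/, /juj.ljot/, /slos/, /na/, /tis/ → 7.

7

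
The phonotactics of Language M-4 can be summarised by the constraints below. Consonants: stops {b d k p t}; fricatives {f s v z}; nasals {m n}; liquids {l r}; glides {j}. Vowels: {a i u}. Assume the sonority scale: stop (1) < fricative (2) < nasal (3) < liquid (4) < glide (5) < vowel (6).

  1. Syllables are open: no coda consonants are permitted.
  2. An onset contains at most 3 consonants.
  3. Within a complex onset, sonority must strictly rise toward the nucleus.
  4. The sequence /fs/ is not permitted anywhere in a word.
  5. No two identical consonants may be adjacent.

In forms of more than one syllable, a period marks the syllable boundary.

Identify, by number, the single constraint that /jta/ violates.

/jta/: syllable 1 onset /jt/: /j/ (glide, 5) → /t/ (stop, 1) does not rise.
This is a violation of constraint 3: "Within a complex onset, sonority must strictly rise toward the nucleus."
The remaining constraints (1, 2, 4, 5) are satisfied.

3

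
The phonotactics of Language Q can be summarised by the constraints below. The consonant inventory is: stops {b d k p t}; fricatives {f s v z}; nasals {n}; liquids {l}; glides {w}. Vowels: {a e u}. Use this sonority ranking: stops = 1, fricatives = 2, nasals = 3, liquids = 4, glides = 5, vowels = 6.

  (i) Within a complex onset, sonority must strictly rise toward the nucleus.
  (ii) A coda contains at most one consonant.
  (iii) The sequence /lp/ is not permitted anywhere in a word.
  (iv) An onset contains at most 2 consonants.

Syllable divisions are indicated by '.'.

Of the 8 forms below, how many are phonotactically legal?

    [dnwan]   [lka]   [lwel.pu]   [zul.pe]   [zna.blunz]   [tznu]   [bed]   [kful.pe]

[dnwan] — violates constraint (iv): syllable 1 onset /dnw/ has 3 consonants (> 2) → phonotactically illegal
[lka] — violates constraint (i): syllable 1 onset /lk/: /l/ (liquid, 4) → /k/ (stop, 1) does not rise → phonotactically illegal
[lwel.pu] — violates constraint (iii): contains banned sequence /lp/ → phonotactically illegal
[zul.pe] — violates constraint (iii): contains banned sequence /lp/ → phonotactically illegal
[zna.blunz] — violates constraint (ii): syllable 2 coda /nz/ has 2 consonants (> 1) → phonotactically illegal
[tznu] — violates constraint (iv): syllable 1 onset /tzn/ has 3 consonants (> 2) → phonotactically illegal
[bed] — σ1 onset /b/, coda /d/ ok → phonotactically legal
[kful.pe] — violates constraint (iii): contains banned sequence /lp/ → phonotactically illegal
Phonotactically legal: [bed] → 1.

1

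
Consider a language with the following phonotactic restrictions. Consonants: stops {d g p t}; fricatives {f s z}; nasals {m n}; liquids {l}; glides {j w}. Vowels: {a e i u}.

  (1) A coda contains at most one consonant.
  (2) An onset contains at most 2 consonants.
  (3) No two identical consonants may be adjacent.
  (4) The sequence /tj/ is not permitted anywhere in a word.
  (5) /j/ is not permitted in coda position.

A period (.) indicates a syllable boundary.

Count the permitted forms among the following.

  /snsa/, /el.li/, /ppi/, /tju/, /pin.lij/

0

/snsa/ — violates constraint 2: syllable 1 onset /sns/ has 3 consonants (> 2) → not permitted
/el.li/ — violates constraint 3: adjacent identical consonants /ll/ → not permitted
/ppi/ — violates constraint 3: adjacent identical consonants /pp/ → not permitted
/tju/ — violates constraint 4: contains banned sequence /tj/ → not permitted
/pin.lij/ — violates constraint 5: syllable 2 coda contains /j/ → not permitted
No form is permitted → 0.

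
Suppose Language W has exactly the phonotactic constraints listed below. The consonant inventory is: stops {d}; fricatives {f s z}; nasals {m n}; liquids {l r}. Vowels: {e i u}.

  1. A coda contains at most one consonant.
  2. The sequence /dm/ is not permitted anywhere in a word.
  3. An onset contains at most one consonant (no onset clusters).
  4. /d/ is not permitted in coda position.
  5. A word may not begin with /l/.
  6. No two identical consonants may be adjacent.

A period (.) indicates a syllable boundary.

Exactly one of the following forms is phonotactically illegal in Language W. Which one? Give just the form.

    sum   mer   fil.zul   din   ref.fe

sum — σ1 onset /s/, coda /m/ ok → phonotactically legal
mer — σ1 onset /m/, coda /r/ ok → phonotactically legal
fil.zul — σ1 onset /f/, coda /l/ ok; σ2 onset /z/, coda /l/ ok → phonotactically legal
din — σ1 onset /d/, coda /n/ ok → phonotactically legal
ref.fe — violates constraint 6: adjacent identical consonants /ff/ → phonotactically illegal

ref.fe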